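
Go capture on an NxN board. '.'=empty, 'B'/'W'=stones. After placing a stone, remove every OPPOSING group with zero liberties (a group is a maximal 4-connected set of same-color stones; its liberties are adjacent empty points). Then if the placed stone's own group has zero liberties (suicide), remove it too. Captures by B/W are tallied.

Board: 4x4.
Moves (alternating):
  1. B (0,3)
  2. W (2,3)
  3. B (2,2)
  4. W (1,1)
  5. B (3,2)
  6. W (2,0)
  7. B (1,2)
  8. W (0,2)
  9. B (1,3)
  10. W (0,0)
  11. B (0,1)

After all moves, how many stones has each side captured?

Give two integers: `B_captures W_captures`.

Move 1: B@(0,3) -> caps B=0 W=0
Move 2: W@(2,3) -> caps B=0 W=0
Move 3: B@(2,2) -> caps B=0 W=0
Move 4: W@(1,1) -> caps B=0 W=0
Move 5: B@(3,2) -> caps B=0 W=0
Move 6: W@(2,0) -> caps B=0 W=0
Move 7: B@(1,2) -> caps B=0 W=0
Move 8: W@(0,2) -> caps B=0 W=0
Move 9: B@(1,3) -> caps B=0 W=0
Move 10: W@(0,0) -> caps B=0 W=0
Move 11: B@(0,1) -> caps B=1 W=0

Answer: 1 0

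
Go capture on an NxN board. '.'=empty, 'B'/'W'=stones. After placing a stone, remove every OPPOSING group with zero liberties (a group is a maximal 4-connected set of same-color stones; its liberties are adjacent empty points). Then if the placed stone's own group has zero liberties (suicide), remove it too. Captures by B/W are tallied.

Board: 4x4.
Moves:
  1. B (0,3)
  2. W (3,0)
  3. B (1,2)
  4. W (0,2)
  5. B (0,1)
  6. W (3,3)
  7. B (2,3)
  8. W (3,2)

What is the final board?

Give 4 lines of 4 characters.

Move 1: B@(0,3) -> caps B=0 W=0
Move 2: W@(3,0) -> caps B=0 W=0
Move 3: B@(1,2) -> caps B=0 W=0
Move 4: W@(0,2) -> caps B=0 W=0
Move 5: B@(0,1) -> caps B=1 W=0
Move 6: W@(3,3) -> caps B=1 W=0
Move 7: B@(2,3) -> caps B=1 W=0
Move 8: W@(3,2) -> caps B=1 W=0

Answer: .B.B
..B.
...B
W.WW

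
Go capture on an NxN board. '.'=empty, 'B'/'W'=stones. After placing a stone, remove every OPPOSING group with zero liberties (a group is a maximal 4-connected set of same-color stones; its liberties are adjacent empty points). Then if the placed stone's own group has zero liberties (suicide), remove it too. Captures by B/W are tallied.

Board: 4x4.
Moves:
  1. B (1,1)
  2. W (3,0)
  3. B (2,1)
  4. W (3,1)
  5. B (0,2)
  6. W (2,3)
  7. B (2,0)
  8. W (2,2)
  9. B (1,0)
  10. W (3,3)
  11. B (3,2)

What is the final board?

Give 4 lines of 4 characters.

Answer: ..B.
BB..
BBWW
..BW

Derivation:
Move 1: B@(1,1) -> caps B=0 W=0
Move 2: W@(3,0) -> caps B=0 W=0
Move 3: B@(2,1) -> caps B=0 W=0
Move 4: W@(3,1) -> caps B=0 W=0
Move 5: B@(0,2) -> caps B=0 W=0
Move 6: W@(2,3) -> caps B=0 W=0
Move 7: B@(2,0) -> caps B=0 W=0
Move 8: W@(2,2) -> caps B=0 W=0
Move 9: B@(1,0) -> caps B=0 W=0
Move 10: W@(3,3) -> caps B=0 W=0
Move 11: B@(3,2) -> caps B=2 W=0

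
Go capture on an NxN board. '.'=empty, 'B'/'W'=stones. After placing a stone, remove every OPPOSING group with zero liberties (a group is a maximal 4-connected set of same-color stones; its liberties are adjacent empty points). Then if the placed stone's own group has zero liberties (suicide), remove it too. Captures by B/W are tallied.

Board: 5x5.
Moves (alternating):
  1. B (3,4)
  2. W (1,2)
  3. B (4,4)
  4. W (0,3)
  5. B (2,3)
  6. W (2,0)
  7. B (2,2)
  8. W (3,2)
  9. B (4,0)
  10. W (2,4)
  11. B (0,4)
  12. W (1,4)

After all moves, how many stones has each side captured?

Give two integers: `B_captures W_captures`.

Answer: 0 1

Derivation:
Move 1: B@(3,4) -> caps B=0 W=0
Move 2: W@(1,2) -> caps B=0 W=0
Move 3: B@(4,4) -> caps B=0 W=0
Move 4: W@(0,3) -> caps B=0 W=0
Move 5: B@(2,3) -> caps B=0 W=0
Move 6: W@(2,0) -> caps B=0 W=0
Move 7: B@(2,2) -> caps B=0 W=0
Move 8: W@(3,2) -> caps B=0 W=0
Move 9: B@(4,0) -> caps B=0 W=0
Move 10: W@(2,4) -> caps B=0 W=0
Move 11: B@(0,4) -> caps B=0 W=0
Move 12: W@(1,4) -> caps B=0 W=1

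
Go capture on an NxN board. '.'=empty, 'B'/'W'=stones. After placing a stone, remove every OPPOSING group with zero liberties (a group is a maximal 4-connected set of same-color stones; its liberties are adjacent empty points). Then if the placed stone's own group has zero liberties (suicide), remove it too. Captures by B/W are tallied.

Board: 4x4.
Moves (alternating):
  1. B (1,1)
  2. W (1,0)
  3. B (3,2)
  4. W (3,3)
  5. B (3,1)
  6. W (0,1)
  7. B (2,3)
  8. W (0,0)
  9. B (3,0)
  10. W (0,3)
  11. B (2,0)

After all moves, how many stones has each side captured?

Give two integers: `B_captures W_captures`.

Answer: 1 0

Derivation:
Move 1: B@(1,1) -> caps B=0 W=0
Move 2: W@(1,0) -> caps B=0 W=0
Move 3: B@(3,2) -> caps B=0 W=0
Move 4: W@(3,3) -> caps B=0 W=0
Move 5: B@(3,1) -> caps B=0 W=0
Move 6: W@(0,1) -> caps B=0 W=0
Move 7: B@(2,3) -> caps B=1 W=0
Move 8: W@(0,0) -> caps B=1 W=0
Move 9: B@(3,0) -> caps B=1 W=0
Move 10: W@(0,3) -> caps B=1 W=0
Move 11: B@(2,0) -> caps B=1 W=0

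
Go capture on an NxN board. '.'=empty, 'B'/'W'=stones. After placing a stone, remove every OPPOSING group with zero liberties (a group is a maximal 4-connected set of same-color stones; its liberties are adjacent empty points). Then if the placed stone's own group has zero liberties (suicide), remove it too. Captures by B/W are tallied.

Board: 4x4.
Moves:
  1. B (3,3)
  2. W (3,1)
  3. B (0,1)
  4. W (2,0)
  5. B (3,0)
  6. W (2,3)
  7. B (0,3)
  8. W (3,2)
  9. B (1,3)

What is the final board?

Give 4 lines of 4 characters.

Move 1: B@(3,3) -> caps B=0 W=0
Move 2: W@(3,1) -> caps B=0 W=0
Move 3: B@(0,1) -> caps B=0 W=0
Move 4: W@(2,0) -> caps B=0 W=0
Move 5: B@(3,0) -> caps B=0 W=0
Move 6: W@(2,3) -> caps B=0 W=0
Move 7: B@(0,3) -> caps B=0 W=0
Move 8: W@(3,2) -> caps B=0 W=1
Move 9: B@(1,3) -> caps B=0 W=1

Answer: .B.B
...B
W..W
.WW.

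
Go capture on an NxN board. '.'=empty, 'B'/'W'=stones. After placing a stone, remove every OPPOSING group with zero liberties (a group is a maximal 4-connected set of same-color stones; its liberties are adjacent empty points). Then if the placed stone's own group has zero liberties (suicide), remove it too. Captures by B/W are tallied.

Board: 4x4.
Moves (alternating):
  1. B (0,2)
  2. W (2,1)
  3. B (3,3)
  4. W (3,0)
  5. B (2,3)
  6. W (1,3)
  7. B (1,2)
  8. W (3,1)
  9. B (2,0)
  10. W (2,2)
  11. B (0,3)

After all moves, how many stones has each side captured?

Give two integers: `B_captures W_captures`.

Move 1: B@(0,2) -> caps B=0 W=0
Move 2: W@(2,1) -> caps B=0 W=0
Move 3: B@(3,3) -> caps B=0 W=0
Move 4: W@(3,0) -> caps B=0 W=0
Move 5: B@(2,3) -> caps B=0 W=0
Move 6: W@(1,3) -> caps B=0 W=0
Move 7: B@(1,2) -> caps B=0 W=0
Move 8: W@(3,1) -> caps B=0 W=0
Move 9: B@(2,0) -> caps B=0 W=0
Move 10: W@(2,2) -> caps B=0 W=0
Move 11: B@(0,3) -> caps B=1 W=0

Answer: 1 0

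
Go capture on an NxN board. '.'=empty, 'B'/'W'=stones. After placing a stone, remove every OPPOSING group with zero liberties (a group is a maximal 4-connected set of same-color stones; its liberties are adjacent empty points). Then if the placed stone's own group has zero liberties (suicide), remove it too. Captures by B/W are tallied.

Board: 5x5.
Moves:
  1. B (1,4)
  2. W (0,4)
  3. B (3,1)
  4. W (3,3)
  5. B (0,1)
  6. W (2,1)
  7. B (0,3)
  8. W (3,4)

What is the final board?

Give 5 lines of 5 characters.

Answer: .B.B.
....B
.W...
.B.WW
.....

Derivation:
Move 1: B@(1,4) -> caps B=0 W=0
Move 2: W@(0,4) -> caps B=0 W=0
Move 3: B@(3,1) -> caps B=0 W=0
Move 4: W@(3,3) -> caps B=0 W=0
Move 5: B@(0,1) -> caps B=0 W=0
Move 6: W@(2,1) -> caps B=0 W=0
Move 7: B@(0,3) -> caps B=1 W=0
Move 8: W@(3,4) -> caps B=1 W=0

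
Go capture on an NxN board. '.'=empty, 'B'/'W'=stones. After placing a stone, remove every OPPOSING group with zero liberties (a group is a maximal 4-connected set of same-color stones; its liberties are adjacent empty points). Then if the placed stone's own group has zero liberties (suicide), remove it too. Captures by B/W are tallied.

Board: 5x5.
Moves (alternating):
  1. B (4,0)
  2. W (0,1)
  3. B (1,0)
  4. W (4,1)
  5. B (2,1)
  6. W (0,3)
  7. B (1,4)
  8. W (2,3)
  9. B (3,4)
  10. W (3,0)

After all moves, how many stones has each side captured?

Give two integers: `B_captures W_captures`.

Move 1: B@(4,0) -> caps B=0 W=0
Move 2: W@(0,1) -> caps B=0 W=0
Move 3: B@(1,0) -> caps B=0 W=0
Move 4: W@(4,1) -> caps B=0 W=0
Move 5: B@(2,1) -> caps B=0 W=0
Move 6: W@(0,3) -> caps B=0 W=0
Move 7: B@(1,4) -> caps B=0 W=0
Move 8: W@(2,3) -> caps B=0 W=0
Move 9: B@(3,4) -> caps B=0 W=0
Move 10: W@(3,0) -> caps B=0 W=1

Answer: 0 1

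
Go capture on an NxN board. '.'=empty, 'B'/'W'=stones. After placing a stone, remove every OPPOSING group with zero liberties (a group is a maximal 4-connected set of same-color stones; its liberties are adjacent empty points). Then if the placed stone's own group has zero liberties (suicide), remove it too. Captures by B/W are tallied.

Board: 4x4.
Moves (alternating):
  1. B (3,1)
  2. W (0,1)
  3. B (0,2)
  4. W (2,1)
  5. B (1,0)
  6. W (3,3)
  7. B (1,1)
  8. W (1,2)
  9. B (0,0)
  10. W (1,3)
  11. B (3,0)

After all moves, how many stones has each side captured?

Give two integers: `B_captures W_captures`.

Move 1: B@(3,1) -> caps B=0 W=0
Move 2: W@(0,1) -> caps B=0 W=0
Move 3: B@(0,2) -> caps B=0 W=0
Move 4: W@(2,1) -> caps B=0 W=0
Move 5: B@(1,0) -> caps B=0 W=0
Move 6: W@(3,3) -> caps B=0 W=0
Move 7: B@(1,1) -> caps B=0 W=0
Move 8: W@(1,2) -> caps B=0 W=0
Move 9: B@(0,0) -> caps B=1 W=0
Move 10: W@(1,3) -> caps B=1 W=0
Move 11: B@(3,0) -> caps B=1 W=0

Answer: 1 0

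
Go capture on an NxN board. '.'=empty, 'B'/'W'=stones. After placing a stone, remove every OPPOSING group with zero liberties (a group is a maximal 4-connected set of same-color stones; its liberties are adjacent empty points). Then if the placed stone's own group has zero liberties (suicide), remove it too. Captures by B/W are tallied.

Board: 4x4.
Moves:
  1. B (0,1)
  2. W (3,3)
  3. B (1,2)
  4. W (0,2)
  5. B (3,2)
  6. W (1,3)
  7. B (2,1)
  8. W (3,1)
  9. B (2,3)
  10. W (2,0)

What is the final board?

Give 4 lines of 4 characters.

Move 1: B@(0,1) -> caps B=0 W=0
Move 2: W@(3,3) -> caps B=0 W=0
Move 3: B@(1,2) -> caps B=0 W=0
Move 4: W@(0,2) -> caps B=0 W=0
Move 5: B@(3,2) -> caps B=0 W=0
Move 6: W@(1,3) -> caps B=0 W=0
Move 7: B@(2,1) -> caps B=0 W=0
Move 8: W@(3,1) -> caps B=0 W=0
Move 9: B@(2,3) -> caps B=1 W=0
Move 10: W@(2,0) -> caps B=1 W=0

Answer: .BW.
..BW
WB.B
.WB.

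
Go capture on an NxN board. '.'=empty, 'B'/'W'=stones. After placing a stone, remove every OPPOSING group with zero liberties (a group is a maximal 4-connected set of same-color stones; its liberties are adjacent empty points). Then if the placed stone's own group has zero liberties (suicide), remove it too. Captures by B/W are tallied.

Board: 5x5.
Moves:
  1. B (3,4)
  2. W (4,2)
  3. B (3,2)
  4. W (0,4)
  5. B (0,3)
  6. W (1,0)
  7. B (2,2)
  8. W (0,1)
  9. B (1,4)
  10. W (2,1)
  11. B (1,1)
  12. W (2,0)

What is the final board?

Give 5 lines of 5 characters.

Answer: .W.B.
WB..B
WWB..
..B.B
..W..

Derivation:
Move 1: B@(3,4) -> caps B=0 W=0
Move 2: W@(4,2) -> caps B=0 W=0
Move 3: B@(3,2) -> caps B=0 W=0
Move 4: W@(0,4) -> caps B=0 W=0
Move 5: B@(0,3) -> caps B=0 W=0
Move 6: W@(1,0) -> caps B=0 W=0
Move 7: B@(2,2) -> caps B=0 W=0
Move 8: W@(0,1) -> caps B=0 W=0
Move 9: B@(1,4) -> caps B=1 W=0
Move 10: W@(2,1) -> caps B=1 W=0
Move 11: B@(1,1) -> caps B=1 W=0
Move 12: W@(2,0) -> caps B=1 W=0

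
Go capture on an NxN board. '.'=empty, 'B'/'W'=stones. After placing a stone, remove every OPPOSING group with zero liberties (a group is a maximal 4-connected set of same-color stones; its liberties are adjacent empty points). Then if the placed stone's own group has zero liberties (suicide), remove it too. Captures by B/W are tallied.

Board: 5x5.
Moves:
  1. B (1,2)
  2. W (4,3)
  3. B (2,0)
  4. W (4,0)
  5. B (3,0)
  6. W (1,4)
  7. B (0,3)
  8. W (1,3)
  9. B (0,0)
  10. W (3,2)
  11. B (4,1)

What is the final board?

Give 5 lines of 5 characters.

Answer: B..B.
..BWW
B....
B.W..
.B.W.

Derivation:
Move 1: B@(1,2) -> caps B=0 W=0
Move 2: W@(4,3) -> caps B=0 W=0
Move 3: B@(2,0) -> caps B=0 W=0
Move 4: W@(4,0) -> caps B=0 W=0
Move 5: B@(3,0) -> caps B=0 W=0
Move 6: W@(1,4) -> caps B=0 W=0
Move 7: B@(0,3) -> caps B=0 W=0
Move 8: W@(1,3) -> caps B=0 W=0
Move 9: B@(0,0) -> caps B=0 W=0
Move 10: W@(3,2) -> caps B=0 W=0
Move 11: B@(4,1) -> caps B=1 W=0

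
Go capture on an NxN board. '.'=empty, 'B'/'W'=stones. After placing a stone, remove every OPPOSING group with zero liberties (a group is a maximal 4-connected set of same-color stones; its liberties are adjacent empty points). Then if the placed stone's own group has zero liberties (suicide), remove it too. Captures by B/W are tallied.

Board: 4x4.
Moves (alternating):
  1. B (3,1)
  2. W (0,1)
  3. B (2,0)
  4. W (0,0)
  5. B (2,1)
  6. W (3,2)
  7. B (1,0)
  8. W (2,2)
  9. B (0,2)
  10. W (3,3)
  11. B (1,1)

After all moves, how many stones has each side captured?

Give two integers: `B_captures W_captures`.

Answer: 2 0

Derivation:
Move 1: B@(3,1) -> caps B=0 W=0
Move 2: W@(0,1) -> caps B=0 W=0
Move 3: B@(2,0) -> caps B=0 W=0
Move 4: W@(0,0) -> caps B=0 W=0
Move 5: B@(2,1) -> caps B=0 W=0
Move 6: W@(3,2) -> caps B=0 W=0
Move 7: B@(1,0) -> caps B=0 W=0
Move 8: W@(2,2) -> caps B=0 W=0
Move 9: B@(0,2) -> caps B=0 W=0
Move 10: W@(3,3) -> caps B=0 W=0
Move 11: B@(1,1) -> caps B=2 W=0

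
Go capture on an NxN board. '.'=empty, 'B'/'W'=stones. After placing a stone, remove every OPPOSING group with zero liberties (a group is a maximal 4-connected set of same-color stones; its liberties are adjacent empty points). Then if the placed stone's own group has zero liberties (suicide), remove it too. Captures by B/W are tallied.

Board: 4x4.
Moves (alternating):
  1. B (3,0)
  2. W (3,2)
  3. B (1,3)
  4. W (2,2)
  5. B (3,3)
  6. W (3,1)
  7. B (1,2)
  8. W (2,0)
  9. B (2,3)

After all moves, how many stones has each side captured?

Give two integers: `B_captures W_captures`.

Answer: 0 1

Derivation:
Move 1: B@(3,0) -> caps B=0 W=0
Move 2: W@(3,2) -> caps B=0 W=0
Move 3: B@(1,3) -> caps B=0 W=0
Move 4: W@(2,2) -> caps B=0 W=0
Move 5: B@(3,3) -> caps B=0 W=0
Move 6: W@(3,1) -> caps B=0 W=0
Move 7: B@(1,2) -> caps B=0 W=0
Move 8: W@(2,0) -> caps B=0 W=1
Move 9: B@(2,3) -> caps B=0 W=1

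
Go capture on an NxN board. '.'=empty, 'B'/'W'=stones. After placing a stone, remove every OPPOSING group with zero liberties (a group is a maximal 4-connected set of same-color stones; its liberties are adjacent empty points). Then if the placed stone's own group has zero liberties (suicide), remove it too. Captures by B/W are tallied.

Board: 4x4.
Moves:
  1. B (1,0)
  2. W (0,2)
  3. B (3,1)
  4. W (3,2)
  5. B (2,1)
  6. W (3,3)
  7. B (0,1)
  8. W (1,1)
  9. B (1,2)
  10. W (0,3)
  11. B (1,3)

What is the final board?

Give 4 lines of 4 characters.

Answer: .B..
B.BB
.B..
.BWW

Derivation:
Move 1: B@(1,0) -> caps B=0 W=0
Move 2: W@(0,2) -> caps B=0 W=0
Move 3: B@(3,1) -> caps B=0 W=0
Move 4: W@(3,2) -> caps B=0 W=0
Move 5: B@(2,1) -> caps B=0 W=0
Move 6: W@(3,3) -> caps B=0 W=0
Move 7: B@(0,1) -> caps B=0 W=0
Move 8: W@(1,1) -> caps B=0 W=0
Move 9: B@(1,2) -> caps B=1 W=0
Move 10: W@(0,3) -> caps B=1 W=0
Move 11: B@(1,3) -> caps B=3 W=0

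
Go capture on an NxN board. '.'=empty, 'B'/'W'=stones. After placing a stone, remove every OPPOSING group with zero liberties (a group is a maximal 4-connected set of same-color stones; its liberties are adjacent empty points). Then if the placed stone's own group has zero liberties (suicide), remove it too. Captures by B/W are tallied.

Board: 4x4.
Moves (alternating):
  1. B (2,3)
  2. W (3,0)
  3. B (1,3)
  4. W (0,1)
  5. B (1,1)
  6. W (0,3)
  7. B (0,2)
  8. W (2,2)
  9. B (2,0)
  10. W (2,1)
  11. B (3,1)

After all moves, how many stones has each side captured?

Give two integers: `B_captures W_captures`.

Move 1: B@(2,3) -> caps B=0 W=0
Move 2: W@(3,0) -> caps B=0 W=0
Move 3: B@(1,3) -> caps B=0 W=0
Move 4: W@(0,1) -> caps B=0 W=0
Move 5: B@(1,1) -> caps B=0 W=0
Move 6: W@(0,3) -> caps B=0 W=0
Move 7: B@(0,2) -> caps B=1 W=0
Move 8: W@(2,2) -> caps B=1 W=0
Move 9: B@(2,0) -> caps B=1 W=0
Move 10: W@(2,1) -> caps B=1 W=0
Move 11: B@(3,1) -> caps B=2 W=0

Answer: 2 0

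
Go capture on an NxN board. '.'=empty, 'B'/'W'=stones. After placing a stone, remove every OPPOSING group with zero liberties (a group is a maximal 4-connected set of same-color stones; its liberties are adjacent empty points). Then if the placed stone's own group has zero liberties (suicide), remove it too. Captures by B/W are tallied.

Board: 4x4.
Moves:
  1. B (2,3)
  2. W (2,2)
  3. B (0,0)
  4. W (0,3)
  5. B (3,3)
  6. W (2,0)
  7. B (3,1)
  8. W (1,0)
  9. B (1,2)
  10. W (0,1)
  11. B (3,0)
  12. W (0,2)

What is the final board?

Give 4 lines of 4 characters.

Answer: .WWW
W.B.
W.WB
BB.B

Derivation:
Move 1: B@(2,3) -> caps B=0 W=0
Move 2: W@(2,2) -> caps B=0 W=0
Move 3: B@(0,0) -> caps B=0 W=0
Move 4: W@(0,3) -> caps B=0 W=0
Move 5: B@(3,3) -> caps B=0 W=0
Move 6: W@(2,0) -> caps B=0 W=0
Move 7: B@(3,1) -> caps B=0 W=0
Move 8: W@(1,0) -> caps B=0 W=0
Move 9: B@(1,2) -> caps B=0 W=0
Move 10: W@(0,1) -> caps B=0 W=1
Move 11: B@(3,0) -> caps B=0 W=1
Move 12: W@(0,2) -> caps B=0 W=1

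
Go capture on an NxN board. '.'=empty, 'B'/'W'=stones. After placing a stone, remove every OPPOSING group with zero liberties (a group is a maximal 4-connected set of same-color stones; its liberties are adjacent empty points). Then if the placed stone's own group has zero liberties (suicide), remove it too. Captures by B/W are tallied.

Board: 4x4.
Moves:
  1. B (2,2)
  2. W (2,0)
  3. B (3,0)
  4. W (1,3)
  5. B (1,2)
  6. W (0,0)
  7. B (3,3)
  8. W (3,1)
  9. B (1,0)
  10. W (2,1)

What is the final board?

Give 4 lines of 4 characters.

Answer: W...
B.BW
WWB.
.W.B

Derivation:
Move 1: B@(2,2) -> caps B=0 W=0
Move 2: W@(2,0) -> caps B=0 W=0
Move 3: B@(3,0) -> caps B=0 W=0
Move 4: W@(1,3) -> caps B=0 W=0
Move 5: B@(1,2) -> caps B=0 W=0
Move 6: W@(0,0) -> caps B=0 W=0
Move 7: B@(3,3) -> caps B=0 W=0
Move 8: W@(3,1) -> caps B=0 W=1
Move 9: B@(1,0) -> caps B=0 W=1
Move 10: W@(2,1) -> caps B=0 W=1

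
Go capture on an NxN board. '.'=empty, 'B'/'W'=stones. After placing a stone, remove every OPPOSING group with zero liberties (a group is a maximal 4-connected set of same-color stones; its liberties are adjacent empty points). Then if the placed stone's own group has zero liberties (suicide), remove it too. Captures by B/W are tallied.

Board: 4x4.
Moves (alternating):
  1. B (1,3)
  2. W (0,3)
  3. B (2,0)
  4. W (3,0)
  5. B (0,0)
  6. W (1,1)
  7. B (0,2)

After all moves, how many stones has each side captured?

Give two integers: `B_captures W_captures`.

Move 1: B@(1,3) -> caps B=0 W=0
Move 2: W@(0,3) -> caps B=0 W=0
Move 3: B@(2,0) -> caps B=0 W=0
Move 4: W@(3,0) -> caps B=0 W=0
Move 5: B@(0,0) -> caps B=0 W=0
Move 6: W@(1,1) -> caps B=0 W=0
Move 7: B@(0,2) -> caps B=1 W=0

Answer: 1 0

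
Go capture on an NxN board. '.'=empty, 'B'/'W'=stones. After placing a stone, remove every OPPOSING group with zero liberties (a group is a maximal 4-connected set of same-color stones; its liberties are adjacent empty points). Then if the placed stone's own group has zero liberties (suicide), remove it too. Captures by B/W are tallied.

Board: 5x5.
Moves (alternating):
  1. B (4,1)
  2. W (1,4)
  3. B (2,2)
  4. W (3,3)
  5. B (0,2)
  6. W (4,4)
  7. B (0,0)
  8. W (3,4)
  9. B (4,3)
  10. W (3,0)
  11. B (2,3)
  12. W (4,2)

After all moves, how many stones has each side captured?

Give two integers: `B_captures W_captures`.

Move 1: B@(4,1) -> caps B=0 W=0
Move 2: W@(1,4) -> caps B=0 W=0
Move 3: B@(2,2) -> caps B=0 W=0
Move 4: W@(3,3) -> caps B=0 W=0
Move 5: B@(0,2) -> caps B=0 W=0
Move 6: W@(4,4) -> caps B=0 W=0
Move 7: B@(0,0) -> caps B=0 W=0
Move 8: W@(3,4) -> caps B=0 W=0
Move 9: B@(4,3) -> caps B=0 W=0
Move 10: W@(3,0) -> caps B=0 W=0
Move 11: B@(2,3) -> caps B=0 W=0
Move 12: W@(4,2) -> caps B=0 W=1

Answer: 0 1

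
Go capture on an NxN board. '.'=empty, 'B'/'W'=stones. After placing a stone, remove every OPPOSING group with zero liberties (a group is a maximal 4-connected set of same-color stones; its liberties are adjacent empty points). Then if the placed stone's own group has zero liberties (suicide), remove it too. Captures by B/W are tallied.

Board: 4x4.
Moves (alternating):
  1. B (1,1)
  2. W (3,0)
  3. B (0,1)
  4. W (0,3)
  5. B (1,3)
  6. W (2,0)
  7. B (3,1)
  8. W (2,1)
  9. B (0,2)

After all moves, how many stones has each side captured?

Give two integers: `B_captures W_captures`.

Answer: 1 0

Derivation:
Move 1: B@(1,1) -> caps B=0 W=0
Move 2: W@(3,0) -> caps B=0 W=0
Move 3: B@(0,1) -> caps B=0 W=0
Move 4: W@(0,3) -> caps B=0 W=0
Move 5: B@(1,3) -> caps B=0 W=0
Move 6: W@(2,0) -> caps B=0 W=0
Move 7: B@(3,1) -> caps B=0 W=0
Move 8: W@(2,1) -> caps B=0 W=0
Move 9: B@(0,2) -> caps B=1 W=0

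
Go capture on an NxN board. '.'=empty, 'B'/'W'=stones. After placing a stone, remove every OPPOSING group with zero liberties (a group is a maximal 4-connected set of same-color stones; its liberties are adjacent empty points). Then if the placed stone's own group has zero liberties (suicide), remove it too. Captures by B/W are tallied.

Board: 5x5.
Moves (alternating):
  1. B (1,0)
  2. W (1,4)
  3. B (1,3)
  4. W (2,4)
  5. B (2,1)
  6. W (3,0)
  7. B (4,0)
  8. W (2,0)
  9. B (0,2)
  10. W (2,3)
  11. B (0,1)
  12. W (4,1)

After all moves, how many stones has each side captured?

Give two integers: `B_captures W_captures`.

Answer: 0 1

Derivation:
Move 1: B@(1,0) -> caps B=0 W=0
Move 2: W@(1,4) -> caps B=0 W=0
Move 3: B@(1,3) -> caps B=0 W=0
Move 4: W@(2,4) -> caps B=0 W=0
Move 5: B@(2,1) -> caps B=0 W=0
Move 6: W@(3,0) -> caps B=0 W=0
Move 7: B@(4,0) -> caps B=0 W=0
Move 8: W@(2,0) -> caps B=0 W=0
Move 9: B@(0,2) -> caps B=0 W=0
Move 10: W@(2,3) -> caps B=0 W=0
Move 11: B@(0,1) -> caps B=0 W=0
Move 12: W@(4,1) -> caps B=0 W=1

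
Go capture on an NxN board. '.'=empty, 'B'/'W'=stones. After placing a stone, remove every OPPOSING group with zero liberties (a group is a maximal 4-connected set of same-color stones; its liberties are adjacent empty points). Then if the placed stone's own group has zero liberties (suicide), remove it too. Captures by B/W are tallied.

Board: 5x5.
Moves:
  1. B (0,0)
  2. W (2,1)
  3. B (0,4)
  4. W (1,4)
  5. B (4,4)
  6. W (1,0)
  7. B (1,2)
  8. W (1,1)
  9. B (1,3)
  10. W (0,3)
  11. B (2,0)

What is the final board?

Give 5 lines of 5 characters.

Answer: B..W.
WWBBW
BW...
.....
....B

Derivation:
Move 1: B@(0,0) -> caps B=0 W=0
Move 2: W@(2,1) -> caps B=0 W=0
Move 3: B@(0,4) -> caps B=0 W=0
Move 4: W@(1,4) -> caps B=0 W=0
Move 5: B@(4,4) -> caps B=0 W=0
Move 6: W@(1,0) -> caps B=0 W=0
Move 7: B@(1,2) -> caps B=0 W=0
Move 8: W@(1,1) -> caps B=0 W=0
Move 9: B@(1,3) -> caps B=0 W=0
Move 10: W@(0,3) -> caps B=0 W=1
Move 11: B@(2,0) -> caps B=0 W=1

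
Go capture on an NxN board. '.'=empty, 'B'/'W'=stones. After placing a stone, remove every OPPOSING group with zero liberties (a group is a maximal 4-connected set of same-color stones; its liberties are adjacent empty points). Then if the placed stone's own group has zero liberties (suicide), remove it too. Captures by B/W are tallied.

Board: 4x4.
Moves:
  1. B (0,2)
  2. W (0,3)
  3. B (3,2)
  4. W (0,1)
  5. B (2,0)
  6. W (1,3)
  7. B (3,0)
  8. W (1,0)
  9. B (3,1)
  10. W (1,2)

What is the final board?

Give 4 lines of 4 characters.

Answer: .W.W
W.WW
B...
BBB.

Derivation:
Move 1: B@(0,2) -> caps B=0 W=0
Move 2: W@(0,3) -> caps B=0 W=0
Move 3: B@(3,2) -> caps B=0 W=0
Move 4: W@(0,1) -> caps B=0 W=0
Move 5: B@(2,0) -> caps B=0 W=0
Move 6: W@(1,3) -> caps B=0 W=0
Move 7: B@(3,0) -> caps B=0 W=0
Move 8: W@(1,0) -> caps B=0 W=0
Move 9: B@(3,1) -> caps B=0 W=0
Move 10: W@(1,2) -> caps B=0 W=1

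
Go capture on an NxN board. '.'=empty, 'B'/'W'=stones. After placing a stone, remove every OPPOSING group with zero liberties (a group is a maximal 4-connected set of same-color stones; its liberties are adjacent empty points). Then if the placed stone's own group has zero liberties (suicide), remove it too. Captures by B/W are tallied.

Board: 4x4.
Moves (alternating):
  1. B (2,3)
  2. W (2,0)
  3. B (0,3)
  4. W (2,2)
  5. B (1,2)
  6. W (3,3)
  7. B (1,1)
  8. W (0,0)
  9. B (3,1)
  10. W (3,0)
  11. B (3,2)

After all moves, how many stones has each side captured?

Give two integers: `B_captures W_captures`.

Move 1: B@(2,3) -> caps B=0 W=0
Move 2: W@(2,0) -> caps B=0 W=0
Move 3: B@(0,3) -> caps B=0 W=0
Move 4: W@(2,2) -> caps B=0 W=0
Move 5: B@(1,2) -> caps B=0 W=0
Move 6: W@(3,3) -> caps B=0 W=0
Move 7: B@(1,1) -> caps B=0 W=0
Move 8: W@(0,0) -> caps B=0 W=0
Move 9: B@(3,1) -> caps B=0 W=0
Move 10: W@(3,0) -> caps B=0 W=0
Move 11: B@(3,2) -> caps B=1 W=0

Answer: 1 0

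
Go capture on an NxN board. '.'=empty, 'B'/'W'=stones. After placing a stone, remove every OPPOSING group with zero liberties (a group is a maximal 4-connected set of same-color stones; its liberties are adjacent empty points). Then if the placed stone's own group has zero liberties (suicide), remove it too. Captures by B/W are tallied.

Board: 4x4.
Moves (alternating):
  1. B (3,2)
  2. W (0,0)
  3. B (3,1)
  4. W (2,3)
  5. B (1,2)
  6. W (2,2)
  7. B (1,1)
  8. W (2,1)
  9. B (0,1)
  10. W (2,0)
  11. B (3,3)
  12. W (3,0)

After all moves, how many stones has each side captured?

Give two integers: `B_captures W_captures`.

Move 1: B@(3,2) -> caps B=0 W=0
Move 2: W@(0,0) -> caps B=0 W=0
Move 3: B@(3,1) -> caps B=0 W=0
Move 4: W@(2,3) -> caps B=0 W=0
Move 5: B@(1,2) -> caps B=0 W=0
Move 6: W@(2,2) -> caps B=0 W=0
Move 7: B@(1,1) -> caps B=0 W=0
Move 8: W@(2,1) -> caps B=0 W=0
Move 9: B@(0,1) -> caps B=0 W=0
Move 10: W@(2,0) -> caps B=0 W=0
Move 11: B@(3,3) -> caps B=0 W=0
Move 12: W@(3,0) -> caps B=0 W=3

Answer: 0 3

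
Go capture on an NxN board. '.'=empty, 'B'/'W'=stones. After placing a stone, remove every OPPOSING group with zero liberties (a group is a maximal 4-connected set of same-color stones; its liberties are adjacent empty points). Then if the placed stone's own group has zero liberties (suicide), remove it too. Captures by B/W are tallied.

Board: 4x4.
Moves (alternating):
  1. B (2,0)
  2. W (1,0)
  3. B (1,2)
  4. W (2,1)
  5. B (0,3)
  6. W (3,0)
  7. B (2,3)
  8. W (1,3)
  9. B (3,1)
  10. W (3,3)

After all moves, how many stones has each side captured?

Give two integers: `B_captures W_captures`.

Move 1: B@(2,0) -> caps B=0 W=0
Move 2: W@(1,0) -> caps B=0 W=0
Move 3: B@(1,2) -> caps B=0 W=0
Move 4: W@(2,1) -> caps B=0 W=0
Move 5: B@(0,3) -> caps B=0 W=0
Move 6: W@(3,0) -> caps B=0 W=1
Move 7: B@(2,3) -> caps B=0 W=1
Move 8: W@(1,3) -> caps B=0 W=1
Move 9: B@(3,1) -> caps B=0 W=1
Move 10: W@(3,3) -> caps B=0 W=1

Answer: 0 1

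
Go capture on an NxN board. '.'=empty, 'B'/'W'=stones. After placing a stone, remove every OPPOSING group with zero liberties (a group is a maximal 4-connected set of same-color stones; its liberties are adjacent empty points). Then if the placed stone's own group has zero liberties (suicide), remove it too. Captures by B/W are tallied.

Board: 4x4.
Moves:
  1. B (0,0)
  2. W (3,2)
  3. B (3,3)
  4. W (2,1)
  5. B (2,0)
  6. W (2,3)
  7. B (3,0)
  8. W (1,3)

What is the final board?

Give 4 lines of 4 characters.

Move 1: B@(0,0) -> caps B=0 W=0
Move 2: W@(3,2) -> caps B=0 W=0
Move 3: B@(3,3) -> caps B=0 W=0
Move 4: W@(2,1) -> caps B=0 W=0
Move 5: B@(2,0) -> caps B=0 W=0
Move 6: W@(2,3) -> caps B=0 W=1
Move 7: B@(3,0) -> caps B=0 W=1
Move 8: W@(1,3) -> caps B=0 W=1

Answer: B...
...W
BW.W
B.W.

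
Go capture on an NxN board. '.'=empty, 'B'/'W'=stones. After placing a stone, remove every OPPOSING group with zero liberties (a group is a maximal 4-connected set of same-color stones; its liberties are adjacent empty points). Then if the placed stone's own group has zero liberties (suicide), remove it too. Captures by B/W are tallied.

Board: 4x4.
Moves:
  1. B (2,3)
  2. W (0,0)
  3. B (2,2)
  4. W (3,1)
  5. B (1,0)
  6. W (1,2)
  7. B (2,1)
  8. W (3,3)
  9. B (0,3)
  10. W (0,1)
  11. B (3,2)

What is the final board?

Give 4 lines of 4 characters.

Answer: WW.B
B.W.
.BBB
.WB.

Derivation:
Move 1: B@(2,3) -> caps B=0 W=0
Move 2: W@(0,0) -> caps B=0 W=0
Move 3: B@(2,2) -> caps B=0 W=0
Move 4: W@(3,1) -> caps B=0 W=0
Move 5: B@(1,0) -> caps B=0 W=0
Move 6: W@(1,2) -> caps B=0 W=0
Move 7: B@(2,1) -> caps B=0 W=0
Move 8: W@(3,3) -> caps B=0 W=0
Move 9: B@(0,3) -> caps B=0 W=0
Move 10: W@(0,1) -> caps B=0 W=0
Move 11: B@(3,2) -> caps B=1 W=0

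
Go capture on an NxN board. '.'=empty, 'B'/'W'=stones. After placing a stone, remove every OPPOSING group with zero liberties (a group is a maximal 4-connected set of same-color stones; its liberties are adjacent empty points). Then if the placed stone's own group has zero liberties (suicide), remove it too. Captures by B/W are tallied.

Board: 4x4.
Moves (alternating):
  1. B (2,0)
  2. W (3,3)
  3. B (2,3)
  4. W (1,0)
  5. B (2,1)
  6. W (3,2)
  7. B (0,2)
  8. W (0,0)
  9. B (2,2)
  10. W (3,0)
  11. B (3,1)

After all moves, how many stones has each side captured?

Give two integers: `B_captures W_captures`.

Move 1: B@(2,0) -> caps B=0 W=0
Move 2: W@(3,3) -> caps B=0 W=0
Move 3: B@(2,3) -> caps B=0 W=0
Move 4: W@(1,0) -> caps B=0 W=0
Move 5: B@(2,1) -> caps B=0 W=0
Move 6: W@(3,2) -> caps B=0 W=0
Move 7: B@(0,2) -> caps B=0 W=0
Move 8: W@(0,0) -> caps B=0 W=0
Move 9: B@(2,2) -> caps B=0 W=0
Move 10: W@(3,0) -> caps B=0 W=0
Move 11: B@(3,1) -> caps B=3 W=0

Answer: 3 0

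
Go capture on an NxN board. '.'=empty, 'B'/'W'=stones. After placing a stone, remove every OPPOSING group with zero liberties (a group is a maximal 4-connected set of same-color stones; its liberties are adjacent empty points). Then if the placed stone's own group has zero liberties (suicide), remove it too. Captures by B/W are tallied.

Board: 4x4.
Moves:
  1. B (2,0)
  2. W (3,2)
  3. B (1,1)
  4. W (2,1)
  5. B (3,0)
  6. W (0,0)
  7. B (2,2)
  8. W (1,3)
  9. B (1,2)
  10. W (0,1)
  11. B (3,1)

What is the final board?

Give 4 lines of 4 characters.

Move 1: B@(2,0) -> caps B=0 W=0
Move 2: W@(3,2) -> caps B=0 W=0
Move 3: B@(1,1) -> caps B=0 W=0
Move 4: W@(2,1) -> caps B=0 W=0
Move 5: B@(3,0) -> caps B=0 W=0
Move 6: W@(0,0) -> caps B=0 W=0
Move 7: B@(2,2) -> caps B=0 W=0
Move 8: W@(1,3) -> caps B=0 W=0
Move 9: B@(1,2) -> caps B=0 W=0
Move 10: W@(0,1) -> caps B=0 W=0
Move 11: B@(3,1) -> caps B=1 W=0

Answer: WW..
.BBW
B.B.
BBW.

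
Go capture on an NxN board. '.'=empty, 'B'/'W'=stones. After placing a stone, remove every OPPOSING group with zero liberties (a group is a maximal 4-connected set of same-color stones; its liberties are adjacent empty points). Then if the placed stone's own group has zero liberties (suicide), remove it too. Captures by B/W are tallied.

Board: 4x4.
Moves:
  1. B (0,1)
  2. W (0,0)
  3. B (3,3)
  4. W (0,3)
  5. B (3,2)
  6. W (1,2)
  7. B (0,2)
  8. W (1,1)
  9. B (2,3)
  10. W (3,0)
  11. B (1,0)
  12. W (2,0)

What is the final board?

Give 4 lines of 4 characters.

Move 1: B@(0,1) -> caps B=0 W=0
Move 2: W@(0,0) -> caps B=0 W=0
Move 3: B@(3,3) -> caps B=0 W=0
Move 4: W@(0,3) -> caps B=0 W=0
Move 5: B@(3,2) -> caps B=0 W=0
Move 6: W@(1,2) -> caps B=0 W=0
Move 7: B@(0,2) -> caps B=0 W=0
Move 8: W@(1,1) -> caps B=0 W=2
Move 9: B@(2,3) -> caps B=0 W=2
Move 10: W@(3,0) -> caps B=0 W=2
Move 11: B@(1,0) -> caps B=0 W=2
Move 12: W@(2,0) -> caps B=0 W=3

Answer: W..W
.WW.
W..B
W.BB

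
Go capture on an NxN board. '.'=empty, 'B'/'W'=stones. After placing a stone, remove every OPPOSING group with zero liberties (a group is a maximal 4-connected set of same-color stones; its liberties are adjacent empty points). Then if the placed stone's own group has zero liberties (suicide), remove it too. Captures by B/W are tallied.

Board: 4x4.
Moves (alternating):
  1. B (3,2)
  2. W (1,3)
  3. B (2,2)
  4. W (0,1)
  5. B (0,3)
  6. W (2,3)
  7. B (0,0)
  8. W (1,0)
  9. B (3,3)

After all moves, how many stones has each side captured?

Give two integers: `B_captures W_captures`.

Move 1: B@(3,2) -> caps B=0 W=0
Move 2: W@(1,3) -> caps B=0 W=0
Move 3: B@(2,2) -> caps B=0 W=0
Move 4: W@(0,1) -> caps B=0 W=0
Move 5: B@(0,3) -> caps B=0 W=0
Move 6: W@(2,3) -> caps B=0 W=0
Move 7: B@(0,0) -> caps B=0 W=0
Move 8: W@(1,0) -> caps B=0 W=1
Move 9: B@(3,3) -> caps B=0 W=1

Answer: 0 1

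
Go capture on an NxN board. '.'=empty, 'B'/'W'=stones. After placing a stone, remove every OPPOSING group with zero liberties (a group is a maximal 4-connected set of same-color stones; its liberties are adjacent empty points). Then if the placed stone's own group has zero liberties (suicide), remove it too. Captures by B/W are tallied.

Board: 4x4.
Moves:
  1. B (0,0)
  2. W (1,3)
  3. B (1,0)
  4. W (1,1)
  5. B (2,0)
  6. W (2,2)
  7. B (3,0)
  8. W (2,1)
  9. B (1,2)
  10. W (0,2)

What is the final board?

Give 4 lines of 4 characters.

Answer: B.W.
BW.W
BWW.
B...

Derivation:
Move 1: B@(0,0) -> caps B=0 W=0
Move 2: W@(1,3) -> caps B=0 W=0
Move 3: B@(1,0) -> caps B=0 W=0
Move 4: W@(1,1) -> caps B=0 W=0
Move 5: B@(2,0) -> caps B=0 W=0
Move 6: W@(2,2) -> caps B=0 W=0
Move 7: B@(3,0) -> caps B=0 W=0
Move 8: W@(2,1) -> caps B=0 W=0
Move 9: B@(1,2) -> caps B=0 W=0
Move 10: W@(0,2) -> caps B=0 W=1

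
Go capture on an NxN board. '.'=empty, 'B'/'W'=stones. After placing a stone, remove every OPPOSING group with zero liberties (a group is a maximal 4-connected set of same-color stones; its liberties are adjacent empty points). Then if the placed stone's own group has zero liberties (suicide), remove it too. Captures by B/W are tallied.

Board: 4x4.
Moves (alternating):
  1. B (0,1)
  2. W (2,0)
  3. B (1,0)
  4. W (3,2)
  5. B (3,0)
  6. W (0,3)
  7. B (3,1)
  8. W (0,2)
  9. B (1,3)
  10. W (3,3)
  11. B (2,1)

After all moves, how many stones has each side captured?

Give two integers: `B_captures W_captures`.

Answer: 1 0

Derivation:
Move 1: B@(0,1) -> caps B=0 W=0
Move 2: W@(2,0) -> caps B=0 W=0
Move 3: B@(1,0) -> caps B=0 W=0
Move 4: W@(3,2) -> caps B=0 W=0
Move 5: B@(3,0) -> caps B=0 W=0
Move 6: W@(0,3) -> caps B=0 W=0
Move 7: B@(3,1) -> caps B=0 W=0
Move 8: W@(0,2) -> caps B=0 W=0
Move 9: B@(1,3) -> caps B=0 W=0
Move 10: W@(3,3) -> caps B=0 W=0
Move 11: B@(2,1) -> caps B=1 W=0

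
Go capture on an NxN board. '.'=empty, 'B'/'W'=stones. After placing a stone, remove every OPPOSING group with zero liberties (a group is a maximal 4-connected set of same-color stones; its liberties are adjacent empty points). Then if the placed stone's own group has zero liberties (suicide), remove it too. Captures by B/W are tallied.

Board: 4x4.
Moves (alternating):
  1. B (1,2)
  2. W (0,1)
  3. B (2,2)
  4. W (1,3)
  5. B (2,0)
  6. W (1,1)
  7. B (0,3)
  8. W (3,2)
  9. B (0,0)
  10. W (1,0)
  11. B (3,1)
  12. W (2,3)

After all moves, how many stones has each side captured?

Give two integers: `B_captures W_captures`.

Answer: 0 1

Derivation:
Move 1: B@(1,2) -> caps B=0 W=0
Move 2: W@(0,1) -> caps B=0 W=0
Move 3: B@(2,2) -> caps B=0 W=0
Move 4: W@(1,3) -> caps B=0 W=0
Move 5: B@(2,0) -> caps B=0 W=0
Move 6: W@(1,1) -> caps B=0 W=0
Move 7: B@(0,3) -> caps B=0 W=0
Move 8: W@(3,2) -> caps B=0 W=0
Move 9: B@(0,0) -> caps B=0 W=0
Move 10: W@(1,0) -> caps B=0 W=1
Move 11: B@(3,1) -> caps B=0 W=1
Move 12: W@(2,3) -> caps B=0 W=1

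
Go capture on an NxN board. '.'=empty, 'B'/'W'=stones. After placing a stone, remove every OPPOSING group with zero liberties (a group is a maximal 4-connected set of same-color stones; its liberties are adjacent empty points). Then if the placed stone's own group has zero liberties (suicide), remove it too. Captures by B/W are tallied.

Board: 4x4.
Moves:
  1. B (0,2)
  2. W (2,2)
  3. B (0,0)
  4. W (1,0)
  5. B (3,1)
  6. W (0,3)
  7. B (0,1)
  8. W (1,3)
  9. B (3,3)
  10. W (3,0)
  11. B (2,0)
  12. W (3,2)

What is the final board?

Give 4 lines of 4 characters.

Move 1: B@(0,2) -> caps B=0 W=0
Move 2: W@(2,2) -> caps B=0 W=0
Move 3: B@(0,0) -> caps B=0 W=0
Move 4: W@(1,0) -> caps B=0 W=0
Move 5: B@(3,1) -> caps B=0 W=0
Move 6: W@(0,3) -> caps B=0 W=0
Move 7: B@(0,1) -> caps B=0 W=0
Move 8: W@(1,3) -> caps B=0 W=0
Move 9: B@(3,3) -> caps B=0 W=0
Move 10: W@(3,0) -> caps B=0 W=0
Move 11: B@(2,0) -> caps B=1 W=0
Move 12: W@(3,2) -> caps B=1 W=0

Answer: BBBW
W..W
B.W.
.BWB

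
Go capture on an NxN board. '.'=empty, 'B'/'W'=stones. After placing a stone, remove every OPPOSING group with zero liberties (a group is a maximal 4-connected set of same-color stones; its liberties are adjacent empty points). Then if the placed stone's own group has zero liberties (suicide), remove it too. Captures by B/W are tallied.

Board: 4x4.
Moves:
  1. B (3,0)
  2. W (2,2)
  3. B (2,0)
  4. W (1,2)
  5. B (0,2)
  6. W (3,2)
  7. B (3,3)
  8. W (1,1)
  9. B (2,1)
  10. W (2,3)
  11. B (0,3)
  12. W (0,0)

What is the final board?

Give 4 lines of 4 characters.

Move 1: B@(3,0) -> caps B=0 W=0
Move 2: W@(2,2) -> caps B=0 W=0
Move 3: B@(2,0) -> caps B=0 W=0
Move 4: W@(1,2) -> caps B=0 W=0
Move 5: B@(0,2) -> caps B=0 W=0
Move 6: W@(3,2) -> caps B=0 W=0
Move 7: B@(3,3) -> caps B=0 W=0
Move 8: W@(1,1) -> caps B=0 W=0
Move 9: B@(2,1) -> caps B=0 W=0
Move 10: W@(2,3) -> caps B=0 W=1
Move 11: B@(0,3) -> caps B=0 W=1
Move 12: W@(0,0) -> caps B=0 W=1

Answer: W.BB
.WW.
BBWW
B.W.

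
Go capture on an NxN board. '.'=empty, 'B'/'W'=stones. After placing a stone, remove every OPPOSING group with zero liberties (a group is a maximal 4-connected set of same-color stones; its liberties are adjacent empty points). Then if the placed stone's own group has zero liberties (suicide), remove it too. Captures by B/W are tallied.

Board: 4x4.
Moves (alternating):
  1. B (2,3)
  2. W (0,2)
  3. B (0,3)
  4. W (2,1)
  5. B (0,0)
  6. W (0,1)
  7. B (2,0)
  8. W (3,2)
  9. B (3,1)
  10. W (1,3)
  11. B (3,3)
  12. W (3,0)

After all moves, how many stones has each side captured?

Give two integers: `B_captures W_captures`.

Move 1: B@(2,3) -> caps B=0 W=0
Move 2: W@(0,2) -> caps B=0 W=0
Move 3: B@(0,3) -> caps B=0 W=0
Move 4: W@(2,1) -> caps B=0 W=0
Move 5: B@(0,0) -> caps B=0 W=0
Move 6: W@(0,1) -> caps B=0 W=0
Move 7: B@(2,0) -> caps B=0 W=0
Move 8: W@(3,2) -> caps B=0 W=0
Move 9: B@(3,1) -> caps B=0 W=0
Move 10: W@(1,3) -> caps B=0 W=1
Move 11: B@(3,3) -> caps B=0 W=1
Move 12: W@(3,0) -> caps B=0 W=2

Answer: 0 2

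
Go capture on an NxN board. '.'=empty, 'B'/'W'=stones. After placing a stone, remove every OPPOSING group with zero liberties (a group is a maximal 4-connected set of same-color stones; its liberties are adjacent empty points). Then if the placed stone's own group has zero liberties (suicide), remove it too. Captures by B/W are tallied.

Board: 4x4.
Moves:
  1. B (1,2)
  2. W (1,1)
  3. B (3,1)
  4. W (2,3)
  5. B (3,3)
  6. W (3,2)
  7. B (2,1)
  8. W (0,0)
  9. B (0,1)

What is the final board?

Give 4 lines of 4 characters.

Move 1: B@(1,2) -> caps B=0 W=0
Move 2: W@(1,1) -> caps B=0 W=0
Move 3: B@(3,1) -> caps B=0 W=0
Move 4: W@(2,3) -> caps B=0 W=0
Move 5: B@(3,3) -> caps B=0 W=0
Move 6: W@(3,2) -> caps B=0 W=1
Move 7: B@(2,1) -> caps B=0 W=1
Move 8: W@(0,0) -> caps B=0 W=1
Move 9: B@(0,1) -> caps B=0 W=1

Answer: WB..
.WB.
.B.W
.BW.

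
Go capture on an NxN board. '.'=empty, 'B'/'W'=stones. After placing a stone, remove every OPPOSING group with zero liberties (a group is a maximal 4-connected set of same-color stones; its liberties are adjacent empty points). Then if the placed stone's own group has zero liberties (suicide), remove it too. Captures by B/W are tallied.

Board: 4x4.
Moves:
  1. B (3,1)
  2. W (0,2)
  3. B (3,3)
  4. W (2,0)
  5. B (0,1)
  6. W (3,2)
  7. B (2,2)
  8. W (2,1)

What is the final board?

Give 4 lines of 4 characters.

Move 1: B@(3,1) -> caps B=0 W=0
Move 2: W@(0,2) -> caps B=0 W=0
Move 3: B@(3,3) -> caps B=0 W=0
Move 4: W@(2,0) -> caps B=0 W=0
Move 5: B@(0,1) -> caps B=0 W=0
Move 6: W@(3,2) -> caps B=0 W=0
Move 7: B@(2,2) -> caps B=1 W=0
Move 8: W@(2,1) -> caps B=1 W=0

Answer: .BW.
....
WWB.
.B.B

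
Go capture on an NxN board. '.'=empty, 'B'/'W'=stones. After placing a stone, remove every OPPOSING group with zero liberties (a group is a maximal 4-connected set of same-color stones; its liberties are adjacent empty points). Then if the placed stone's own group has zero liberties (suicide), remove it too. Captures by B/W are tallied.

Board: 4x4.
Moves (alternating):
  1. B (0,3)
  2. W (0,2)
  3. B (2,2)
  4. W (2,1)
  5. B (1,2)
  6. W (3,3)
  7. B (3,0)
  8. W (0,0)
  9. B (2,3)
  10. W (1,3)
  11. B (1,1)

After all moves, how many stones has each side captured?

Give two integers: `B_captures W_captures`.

Answer: 0 1

Derivation:
Move 1: B@(0,3) -> caps B=0 W=0
Move 2: W@(0,2) -> caps B=0 W=0
Move 3: B@(2,2) -> caps B=0 W=0
Move 4: W@(2,1) -> caps B=0 W=0
Move 5: B@(1,2) -> caps B=0 W=0
Move 6: W@(3,3) -> caps B=0 W=0
Move 7: B@(3,0) -> caps B=0 W=0
Move 8: W@(0,0) -> caps B=0 W=0
Move 9: B@(2,3) -> caps B=0 W=0
Move 10: W@(1,3) -> caps B=0 W=1
Move 11: B@(1,1) -> caps B=0 W=1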